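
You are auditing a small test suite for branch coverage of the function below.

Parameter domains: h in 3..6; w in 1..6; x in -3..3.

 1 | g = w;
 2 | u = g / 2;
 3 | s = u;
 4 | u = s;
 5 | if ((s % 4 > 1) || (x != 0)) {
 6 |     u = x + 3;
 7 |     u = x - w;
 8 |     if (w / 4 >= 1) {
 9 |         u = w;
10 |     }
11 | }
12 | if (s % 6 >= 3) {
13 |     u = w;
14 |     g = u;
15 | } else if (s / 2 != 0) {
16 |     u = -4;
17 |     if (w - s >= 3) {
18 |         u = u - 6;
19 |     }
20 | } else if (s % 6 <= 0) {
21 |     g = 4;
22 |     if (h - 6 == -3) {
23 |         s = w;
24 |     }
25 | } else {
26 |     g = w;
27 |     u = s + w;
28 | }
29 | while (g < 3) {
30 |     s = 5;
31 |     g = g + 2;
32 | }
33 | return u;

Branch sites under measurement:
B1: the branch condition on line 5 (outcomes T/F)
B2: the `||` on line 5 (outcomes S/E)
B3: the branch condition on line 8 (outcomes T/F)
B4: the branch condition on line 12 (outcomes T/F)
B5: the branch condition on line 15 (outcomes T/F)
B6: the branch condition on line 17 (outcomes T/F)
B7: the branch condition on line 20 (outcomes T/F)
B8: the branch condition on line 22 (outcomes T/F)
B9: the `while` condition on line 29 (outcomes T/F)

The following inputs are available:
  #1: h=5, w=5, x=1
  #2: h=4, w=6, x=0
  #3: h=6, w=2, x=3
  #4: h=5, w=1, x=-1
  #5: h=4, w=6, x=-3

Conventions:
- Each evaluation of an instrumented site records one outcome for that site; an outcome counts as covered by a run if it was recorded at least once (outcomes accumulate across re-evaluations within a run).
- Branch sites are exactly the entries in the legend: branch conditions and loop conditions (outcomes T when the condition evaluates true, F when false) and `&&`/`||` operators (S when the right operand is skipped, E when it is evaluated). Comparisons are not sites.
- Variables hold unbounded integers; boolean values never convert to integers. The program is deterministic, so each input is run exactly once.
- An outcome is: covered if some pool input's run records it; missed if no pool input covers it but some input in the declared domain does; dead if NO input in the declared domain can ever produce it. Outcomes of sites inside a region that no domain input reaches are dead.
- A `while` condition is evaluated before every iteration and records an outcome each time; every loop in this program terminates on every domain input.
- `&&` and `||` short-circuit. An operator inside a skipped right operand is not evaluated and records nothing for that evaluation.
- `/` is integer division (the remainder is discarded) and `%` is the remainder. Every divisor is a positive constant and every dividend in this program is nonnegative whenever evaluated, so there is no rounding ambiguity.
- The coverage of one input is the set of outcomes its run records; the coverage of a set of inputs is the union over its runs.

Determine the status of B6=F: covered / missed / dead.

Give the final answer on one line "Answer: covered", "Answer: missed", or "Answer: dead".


no pool input records B6=F
but domain input (h=3, w=4, x=-3) does record it -> reachable, so missed
Answer: missed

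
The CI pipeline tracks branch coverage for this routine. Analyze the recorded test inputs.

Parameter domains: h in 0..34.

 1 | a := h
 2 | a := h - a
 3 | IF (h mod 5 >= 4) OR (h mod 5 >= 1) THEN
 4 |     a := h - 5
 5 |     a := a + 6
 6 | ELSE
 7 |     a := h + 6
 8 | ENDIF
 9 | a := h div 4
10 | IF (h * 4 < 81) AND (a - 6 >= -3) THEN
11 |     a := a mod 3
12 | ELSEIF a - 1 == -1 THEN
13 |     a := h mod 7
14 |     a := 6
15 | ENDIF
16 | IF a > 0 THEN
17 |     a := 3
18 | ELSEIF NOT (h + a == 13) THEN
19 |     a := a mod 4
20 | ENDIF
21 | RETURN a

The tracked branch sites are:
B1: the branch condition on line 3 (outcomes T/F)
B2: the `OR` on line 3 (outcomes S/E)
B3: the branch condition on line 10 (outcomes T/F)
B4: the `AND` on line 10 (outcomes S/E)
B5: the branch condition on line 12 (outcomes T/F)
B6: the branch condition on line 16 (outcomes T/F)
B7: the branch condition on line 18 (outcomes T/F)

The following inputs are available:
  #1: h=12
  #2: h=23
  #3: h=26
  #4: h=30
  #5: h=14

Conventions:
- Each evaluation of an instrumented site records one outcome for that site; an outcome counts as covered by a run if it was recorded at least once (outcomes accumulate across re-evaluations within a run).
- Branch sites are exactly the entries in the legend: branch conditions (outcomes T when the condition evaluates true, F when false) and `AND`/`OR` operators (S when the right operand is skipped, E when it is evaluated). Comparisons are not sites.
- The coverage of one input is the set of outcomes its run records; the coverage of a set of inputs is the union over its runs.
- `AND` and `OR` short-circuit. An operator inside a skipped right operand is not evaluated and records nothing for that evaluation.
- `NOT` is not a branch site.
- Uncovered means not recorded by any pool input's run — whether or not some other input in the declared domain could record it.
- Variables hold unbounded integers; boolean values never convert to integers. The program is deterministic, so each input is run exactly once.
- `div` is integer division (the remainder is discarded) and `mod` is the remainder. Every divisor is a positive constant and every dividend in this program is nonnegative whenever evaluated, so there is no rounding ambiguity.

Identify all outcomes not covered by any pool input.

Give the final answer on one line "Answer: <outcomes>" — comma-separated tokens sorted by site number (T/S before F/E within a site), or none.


#1 (h=12) -> covered: B1=T, B2=E, B3=T, B4=E, B6=F, B7=T
#2 (h=23) -> covered: B1=T, B2=E, B3=F, B4=S, B5=F, B6=T
#3 (h=26) -> covered: B1=T, B2=E, B3=F, B4=S, B5=F, B6=T
#4 (h=30) -> covered: B1=F, B2=E, B3=F, B4=S, B5=F, B6=T
#5 (h=14) -> covered: B1=T, B2=S, B3=T, B4=E, B6=F, B7=T
union over the pool: B1=T, B1=F, B2=S, B2=E, B3=T, B3=F, B4=S, B4=E, B5=F, B6=T, B6=F, B7=T
uncovered (2 of 14): B5=T, B7=F
Answer: B5=T, B7=F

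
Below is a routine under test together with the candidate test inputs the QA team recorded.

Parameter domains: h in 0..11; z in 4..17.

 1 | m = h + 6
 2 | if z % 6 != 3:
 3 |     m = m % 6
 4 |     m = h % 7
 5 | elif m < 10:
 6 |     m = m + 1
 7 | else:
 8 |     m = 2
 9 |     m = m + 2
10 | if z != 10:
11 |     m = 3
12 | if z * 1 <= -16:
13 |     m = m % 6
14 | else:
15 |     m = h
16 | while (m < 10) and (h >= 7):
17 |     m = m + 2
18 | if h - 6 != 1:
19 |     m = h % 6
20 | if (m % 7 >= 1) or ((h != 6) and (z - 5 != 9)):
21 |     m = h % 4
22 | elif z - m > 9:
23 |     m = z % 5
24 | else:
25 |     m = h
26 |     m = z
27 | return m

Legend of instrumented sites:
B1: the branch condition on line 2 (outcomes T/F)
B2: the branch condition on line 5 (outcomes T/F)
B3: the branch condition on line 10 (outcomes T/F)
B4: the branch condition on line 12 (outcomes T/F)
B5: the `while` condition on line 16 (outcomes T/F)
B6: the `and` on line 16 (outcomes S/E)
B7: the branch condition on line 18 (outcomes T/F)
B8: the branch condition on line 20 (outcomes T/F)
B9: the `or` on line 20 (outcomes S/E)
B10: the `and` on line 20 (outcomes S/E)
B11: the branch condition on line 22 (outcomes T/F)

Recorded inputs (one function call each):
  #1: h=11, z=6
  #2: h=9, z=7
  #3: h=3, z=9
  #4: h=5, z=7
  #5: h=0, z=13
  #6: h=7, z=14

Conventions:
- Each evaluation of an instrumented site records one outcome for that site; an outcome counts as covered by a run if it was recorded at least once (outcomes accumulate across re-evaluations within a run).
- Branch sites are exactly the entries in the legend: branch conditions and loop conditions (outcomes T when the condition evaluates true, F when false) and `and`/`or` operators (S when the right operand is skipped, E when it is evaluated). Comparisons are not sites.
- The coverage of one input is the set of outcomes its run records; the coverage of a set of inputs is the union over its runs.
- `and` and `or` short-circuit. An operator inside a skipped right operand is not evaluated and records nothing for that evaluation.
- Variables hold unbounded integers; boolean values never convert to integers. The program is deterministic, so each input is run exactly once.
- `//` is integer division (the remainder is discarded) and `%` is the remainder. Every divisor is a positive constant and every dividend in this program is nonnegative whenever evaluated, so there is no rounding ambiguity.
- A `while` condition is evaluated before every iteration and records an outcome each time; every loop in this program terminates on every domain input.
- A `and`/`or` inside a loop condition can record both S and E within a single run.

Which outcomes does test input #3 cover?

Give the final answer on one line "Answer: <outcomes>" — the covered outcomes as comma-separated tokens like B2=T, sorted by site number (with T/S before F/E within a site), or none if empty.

Event log for input #3 (h=3, z=9):
  B1->F, B2->T, B3->T, B4->F, B6->E, B5->F, B7->T, B9->S, B8->T
collecting distinct outcomes: B1=F, B2=T, B3=T, B4=F, B5=F, B6=E, B7=T, B8=T, B9=S

Answer: B1=F, B2=T, B3=T, B4=F, B5=F, B6=E, B7=T, B8=T, B9=S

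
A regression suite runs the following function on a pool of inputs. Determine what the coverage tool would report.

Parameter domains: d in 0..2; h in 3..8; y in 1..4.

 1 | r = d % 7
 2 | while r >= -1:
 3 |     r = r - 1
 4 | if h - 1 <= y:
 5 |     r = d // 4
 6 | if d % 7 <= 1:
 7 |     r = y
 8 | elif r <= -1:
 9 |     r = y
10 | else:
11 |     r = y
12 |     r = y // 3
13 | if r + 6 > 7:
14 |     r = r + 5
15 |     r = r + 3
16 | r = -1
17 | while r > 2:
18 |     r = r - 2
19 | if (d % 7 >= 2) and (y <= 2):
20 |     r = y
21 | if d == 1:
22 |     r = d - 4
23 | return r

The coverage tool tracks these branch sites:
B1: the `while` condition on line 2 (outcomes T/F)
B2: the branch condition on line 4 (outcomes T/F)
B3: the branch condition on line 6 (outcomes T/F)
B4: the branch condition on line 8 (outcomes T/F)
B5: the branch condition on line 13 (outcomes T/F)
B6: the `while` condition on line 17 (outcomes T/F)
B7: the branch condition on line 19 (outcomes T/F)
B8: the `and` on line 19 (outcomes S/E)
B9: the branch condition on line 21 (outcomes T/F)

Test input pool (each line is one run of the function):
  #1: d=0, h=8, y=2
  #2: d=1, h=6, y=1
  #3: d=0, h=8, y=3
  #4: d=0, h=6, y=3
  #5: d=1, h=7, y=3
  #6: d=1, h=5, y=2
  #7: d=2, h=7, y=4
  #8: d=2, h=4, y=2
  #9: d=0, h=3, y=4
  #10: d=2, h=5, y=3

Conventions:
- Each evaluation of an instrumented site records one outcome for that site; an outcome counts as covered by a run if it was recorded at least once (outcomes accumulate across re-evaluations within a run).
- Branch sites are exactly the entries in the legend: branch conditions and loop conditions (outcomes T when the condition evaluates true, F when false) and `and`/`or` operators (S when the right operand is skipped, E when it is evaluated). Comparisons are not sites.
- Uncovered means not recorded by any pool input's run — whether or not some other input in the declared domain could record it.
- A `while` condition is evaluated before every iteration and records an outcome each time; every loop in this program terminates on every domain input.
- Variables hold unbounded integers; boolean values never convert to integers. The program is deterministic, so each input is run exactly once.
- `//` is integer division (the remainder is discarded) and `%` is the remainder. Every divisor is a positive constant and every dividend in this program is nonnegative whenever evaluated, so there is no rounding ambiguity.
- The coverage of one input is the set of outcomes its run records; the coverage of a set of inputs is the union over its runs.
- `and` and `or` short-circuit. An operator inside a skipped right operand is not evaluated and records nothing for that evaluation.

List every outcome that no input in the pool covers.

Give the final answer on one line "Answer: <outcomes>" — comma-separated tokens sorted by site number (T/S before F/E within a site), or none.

input #1, d=0, h=8, y=2: outcomes B1=T, B1=F, B2=F, B3=T, B5=T, B6=F, B7=F, B8=S, B9=F
input #2, d=1, h=6, y=1: outcomes B1=T, B1=F, B2=F, B3=T, B5=F, B6=F, B7=F, B8=S, B9=T
input #3, d=0, h=8, y=3: outcomes B1=T, B1=F, B2=F, B3=T, B5=T, B6=F, B7=F, B8=S, B9=F
input #4, d=0, h=6, y=3: outcomes B1=T, B1=F, B2=F, B3=T, B5=T, B6=F, B7=F, B8=S, B9=F
input #5, d=1, h=7, y=3: outcomes B1=T, B1=F, B2=F, B3=T, B5=T, B6=F, B7=F, B8=S, B9=T
input #6, d=1, h=5, y=2: outcomes B1=T, B1=F, B2=F, B3=T, B5=T, B6=F, B7=F, B8=S, B9=T
input #7, d=2, h=7, y=4: outcomes B1=T, B1=F, B2=F, B3=F, B4=T, B5=T, B6=F, B7=F, B8=E, B9=F
input #8, d=2, h=4, y=2: outcomes B1=T, B1=F, B2=F, B3=F, B4=T, B5=T, B6=F, B7=T, B8=E, B9=F
input #9, d=0, h=3, y=4: outcomes B1=T, B1=F, B2=T, B3=T, B5=T, B6=F, B7=F, B8=S, B9=F
input #10, d=2, h=5, y=3: outcomes B1=T, B1=F, B2=F, B3=F, B4=T, B5=T, B6=F, B7=F, B8=E, B9=F
union over the pool: B1=T, B1=F, B2=T, B2=F, B3=T, B3=F, B4=T, B5=T, B5=F, B6=F, B7=T, B7=F, B8=S, B8=E, B9=T, B9=F
uncovered (2 of 18): B4=F, B6=T

Answer: B4=F, B6=T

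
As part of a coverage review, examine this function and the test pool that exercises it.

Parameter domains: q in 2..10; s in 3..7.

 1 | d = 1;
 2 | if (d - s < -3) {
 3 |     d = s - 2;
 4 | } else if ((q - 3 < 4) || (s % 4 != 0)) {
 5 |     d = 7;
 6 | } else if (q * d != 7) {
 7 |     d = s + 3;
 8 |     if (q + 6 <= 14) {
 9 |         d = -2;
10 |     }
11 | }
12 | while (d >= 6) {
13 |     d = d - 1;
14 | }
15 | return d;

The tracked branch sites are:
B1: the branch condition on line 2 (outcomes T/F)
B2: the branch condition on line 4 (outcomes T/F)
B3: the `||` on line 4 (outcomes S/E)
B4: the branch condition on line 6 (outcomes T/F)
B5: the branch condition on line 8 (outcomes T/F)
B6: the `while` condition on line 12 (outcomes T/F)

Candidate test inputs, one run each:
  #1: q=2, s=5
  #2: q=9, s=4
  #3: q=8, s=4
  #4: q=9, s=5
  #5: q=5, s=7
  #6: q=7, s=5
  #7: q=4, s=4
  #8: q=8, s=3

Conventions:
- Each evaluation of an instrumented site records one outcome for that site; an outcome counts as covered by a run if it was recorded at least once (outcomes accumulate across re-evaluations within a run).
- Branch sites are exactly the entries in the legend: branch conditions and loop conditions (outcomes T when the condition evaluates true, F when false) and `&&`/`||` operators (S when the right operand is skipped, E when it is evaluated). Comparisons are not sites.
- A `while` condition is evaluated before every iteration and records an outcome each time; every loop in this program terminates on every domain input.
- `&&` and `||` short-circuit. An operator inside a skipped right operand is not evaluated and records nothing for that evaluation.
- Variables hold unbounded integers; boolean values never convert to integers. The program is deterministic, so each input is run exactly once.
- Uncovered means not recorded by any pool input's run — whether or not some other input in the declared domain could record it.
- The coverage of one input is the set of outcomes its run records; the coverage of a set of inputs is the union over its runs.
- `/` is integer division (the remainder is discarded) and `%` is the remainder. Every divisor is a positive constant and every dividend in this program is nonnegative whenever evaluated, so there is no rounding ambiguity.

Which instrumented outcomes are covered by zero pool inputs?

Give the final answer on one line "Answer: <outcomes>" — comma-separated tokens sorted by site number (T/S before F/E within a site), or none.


run #1 (q=2, s=5) runs B1->T, B6->F; records B1=T, B6=F
run #2 (q=9, s=4) runs B1->F, B3->E, B2->F, B4->T, B5->F, B6->T, B6->T, B6->F; records B1=F, B2=F, B3=E, B4=T, B5=F, B6=T, B6=F
run #3 (q=8, s=4) runs B1->F, B3->E, B2->F, B4->T, B5->T, B6->F; records B1=F, B2=F, B3=E, B4=T, B5=T, B6=F
run #4 (q=9, s=5) runs B1->T, B6->F; records B1=T, B6=F
run #5 (q=5, s=7) runs B1->T, B6->F; records B1=T, B6=F
run #6 (q=7, s=5) runs B1->T, B6->F; records B1=T, B6=F
run #7 (q=4, s=4) runs B1->F, B3->S, B2->T, B6->T, B6->T, B6->F; records B1=F, B2=T, B3=S, B6=T, B6=F
run #8 (q=8, s=3) runs B1->F, B3->E, B2->T, B6->T, B6->T, B6->F; records B1=F, B2=T, B3=E, B6=T, B6=F
union over the pool: B1=T, B1=F, B2=T, B2=F, B3=S, B3=E, B4=T, B5=T, B5=F, B6=T, B6=F
uncovered (1 of 12): B4=F
Answer: B4=F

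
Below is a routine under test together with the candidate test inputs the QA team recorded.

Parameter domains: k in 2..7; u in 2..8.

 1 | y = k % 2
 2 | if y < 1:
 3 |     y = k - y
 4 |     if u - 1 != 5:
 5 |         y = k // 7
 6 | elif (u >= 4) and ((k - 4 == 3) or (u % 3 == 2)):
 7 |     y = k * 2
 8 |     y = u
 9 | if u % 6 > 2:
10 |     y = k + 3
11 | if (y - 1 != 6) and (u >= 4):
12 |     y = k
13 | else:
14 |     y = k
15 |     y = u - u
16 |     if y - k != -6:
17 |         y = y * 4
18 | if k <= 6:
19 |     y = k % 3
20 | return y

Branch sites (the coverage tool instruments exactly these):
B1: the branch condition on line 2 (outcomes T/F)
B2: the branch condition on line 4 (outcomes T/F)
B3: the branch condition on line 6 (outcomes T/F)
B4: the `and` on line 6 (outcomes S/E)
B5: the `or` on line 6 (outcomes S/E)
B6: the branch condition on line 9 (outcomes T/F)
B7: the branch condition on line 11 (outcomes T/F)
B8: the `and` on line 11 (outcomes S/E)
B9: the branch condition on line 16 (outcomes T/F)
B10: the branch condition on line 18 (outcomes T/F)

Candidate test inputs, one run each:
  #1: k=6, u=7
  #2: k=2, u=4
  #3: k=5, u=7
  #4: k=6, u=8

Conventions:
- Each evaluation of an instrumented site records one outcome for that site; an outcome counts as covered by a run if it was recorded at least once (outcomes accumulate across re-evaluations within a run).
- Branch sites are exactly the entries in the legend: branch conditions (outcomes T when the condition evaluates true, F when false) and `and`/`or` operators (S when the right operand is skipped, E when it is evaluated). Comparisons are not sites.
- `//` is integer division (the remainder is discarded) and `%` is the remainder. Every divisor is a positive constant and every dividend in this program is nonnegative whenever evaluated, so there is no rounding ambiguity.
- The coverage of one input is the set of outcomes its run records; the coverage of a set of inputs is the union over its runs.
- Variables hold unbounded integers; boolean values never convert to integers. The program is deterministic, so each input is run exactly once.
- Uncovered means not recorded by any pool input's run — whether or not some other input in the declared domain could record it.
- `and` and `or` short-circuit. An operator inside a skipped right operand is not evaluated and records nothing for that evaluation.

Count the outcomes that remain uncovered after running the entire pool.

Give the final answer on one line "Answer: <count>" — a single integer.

input #1 (k=6, u=7): events B1->T, B2->T, B6->F, B8->E, B7->T, B10->T; covers B1=T, B2=T, B6=F, B7=T, B8=E, B10=T
input #2 (k=2, u=4): events B1->T, B2->T, B6->T, B8->E, B7->T, B10->T; covers B1=T, B2=T, B6=T, B7=T, B8=E, B10=T
input #3 (k=5, u=7): events B1->F, B4->E, B5->E, B3->F, B6->F, B8->E, B7->T, B10->T; covers B1=F, B3=F, B4=E, B5=E, B6=F, B7=T, B8=E, B10=T
input #4 (k=6, u=8): events B1->T, B2->T, B6->F, B8->E, B7->T, B10->T; covers B1=T, B2=T, B6=F, B7=T, B8=E, B10=T
union over the pool: B1=T, B1=F, B2=T, B3=F, B4=E, B5=E, B6=T, B6=F, B7=T, B8=E, B10=T
uncovered (9 of 20): B2=F, B3=T, B4=S, B5=S, B7=F, B8=S, B9=T, B9=F, B10=F

Answer: 9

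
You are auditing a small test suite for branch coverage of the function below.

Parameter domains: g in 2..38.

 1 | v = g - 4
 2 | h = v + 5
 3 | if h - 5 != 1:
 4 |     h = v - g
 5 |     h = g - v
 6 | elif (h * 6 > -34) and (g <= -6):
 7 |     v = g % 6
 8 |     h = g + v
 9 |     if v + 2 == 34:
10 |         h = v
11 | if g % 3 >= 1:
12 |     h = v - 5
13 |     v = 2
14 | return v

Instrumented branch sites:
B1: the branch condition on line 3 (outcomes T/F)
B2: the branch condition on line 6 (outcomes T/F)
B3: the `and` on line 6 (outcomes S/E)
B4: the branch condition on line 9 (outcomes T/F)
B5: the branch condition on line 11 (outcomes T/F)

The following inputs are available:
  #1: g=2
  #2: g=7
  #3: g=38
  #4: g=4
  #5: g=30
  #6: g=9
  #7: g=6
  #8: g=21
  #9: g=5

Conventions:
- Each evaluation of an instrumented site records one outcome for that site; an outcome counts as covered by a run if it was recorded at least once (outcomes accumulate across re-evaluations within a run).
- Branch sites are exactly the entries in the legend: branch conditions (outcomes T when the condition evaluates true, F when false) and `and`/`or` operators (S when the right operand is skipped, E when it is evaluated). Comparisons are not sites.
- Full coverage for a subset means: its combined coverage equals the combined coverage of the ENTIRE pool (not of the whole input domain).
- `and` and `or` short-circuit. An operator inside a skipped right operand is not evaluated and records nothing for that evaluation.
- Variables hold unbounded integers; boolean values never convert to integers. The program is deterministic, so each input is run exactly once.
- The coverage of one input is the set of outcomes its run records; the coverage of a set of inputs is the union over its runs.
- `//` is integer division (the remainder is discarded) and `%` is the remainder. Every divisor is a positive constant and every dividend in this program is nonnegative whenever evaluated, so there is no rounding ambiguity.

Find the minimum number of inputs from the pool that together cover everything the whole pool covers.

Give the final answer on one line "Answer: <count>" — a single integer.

input #1, g=2: events B1->T, B5->T; outcomes B1=T, B5=T
input #2, g=7: events B1->T, B5->T; outcomes B1=T, B5=T
input #3, g=38: events B1->T, B5->T; outcomes B1=T, B5=T
input #4, g=4: events B1->T, B5->T; outcomes B1=T, B5=T
input #5, g=30: events B1->T, B5->F; outcomes B1=T, B5=F
input #6, g=9: events B1->T, B5->F; outcomes B1=T, B5=F
input #7, g=6: events B1->T, B5->F; outcomes B1=T, B5=F
input #8, g=21: events B1->T, B5->F; outcomes B1=T, B5=F
input #9, g=5: events B1->F, B3->E, B2->F, B5->T; outcomes B1=F, B2=F, B3=E, B5=T
union over all inputs: B1=T, B1=F, B2=F, B3=E, B5=T, B5=F (6 outcomes)
checked all size-1 subsets: none covers 6 outcomes (max 4/6)
the canonical winner is {5, 9}: size 2, full 6-outcome coverage, earliest index list among size-2 covers

Answer: 2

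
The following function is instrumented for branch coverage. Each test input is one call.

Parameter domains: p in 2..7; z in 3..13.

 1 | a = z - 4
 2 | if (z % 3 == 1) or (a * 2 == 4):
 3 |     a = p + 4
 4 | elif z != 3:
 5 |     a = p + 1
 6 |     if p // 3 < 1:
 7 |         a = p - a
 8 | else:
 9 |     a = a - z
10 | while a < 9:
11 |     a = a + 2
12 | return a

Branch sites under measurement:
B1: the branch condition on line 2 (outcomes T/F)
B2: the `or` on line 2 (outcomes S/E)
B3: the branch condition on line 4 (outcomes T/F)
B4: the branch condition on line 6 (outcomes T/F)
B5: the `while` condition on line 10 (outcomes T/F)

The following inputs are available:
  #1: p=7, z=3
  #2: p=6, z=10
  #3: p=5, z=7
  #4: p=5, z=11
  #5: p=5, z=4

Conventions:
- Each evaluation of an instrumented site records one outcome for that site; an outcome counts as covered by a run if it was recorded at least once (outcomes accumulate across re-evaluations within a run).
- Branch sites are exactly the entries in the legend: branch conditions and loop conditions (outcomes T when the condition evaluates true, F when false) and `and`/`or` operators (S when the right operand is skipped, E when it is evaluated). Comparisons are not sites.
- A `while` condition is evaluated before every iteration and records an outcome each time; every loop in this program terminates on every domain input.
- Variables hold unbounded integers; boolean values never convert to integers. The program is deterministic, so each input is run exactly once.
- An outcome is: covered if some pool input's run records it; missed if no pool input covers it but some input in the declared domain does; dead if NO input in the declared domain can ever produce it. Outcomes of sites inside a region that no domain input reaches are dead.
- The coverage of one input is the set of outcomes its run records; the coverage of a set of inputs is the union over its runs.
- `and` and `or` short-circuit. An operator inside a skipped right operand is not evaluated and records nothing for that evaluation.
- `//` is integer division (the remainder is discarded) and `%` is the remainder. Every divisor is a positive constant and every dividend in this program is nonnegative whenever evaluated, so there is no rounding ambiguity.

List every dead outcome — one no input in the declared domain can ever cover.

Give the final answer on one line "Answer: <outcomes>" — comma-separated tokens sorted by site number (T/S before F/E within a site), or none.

exhaustive pass over the 66-input domain:
  reachable outcomes have witnesses, e.g. B1=T (e.g. p=2, z=4), B1=F (e.g. p=2, z=3), B2=S (e.g. p=2, z=4), B2=E (e.g. p=2, z=3)

Answer: none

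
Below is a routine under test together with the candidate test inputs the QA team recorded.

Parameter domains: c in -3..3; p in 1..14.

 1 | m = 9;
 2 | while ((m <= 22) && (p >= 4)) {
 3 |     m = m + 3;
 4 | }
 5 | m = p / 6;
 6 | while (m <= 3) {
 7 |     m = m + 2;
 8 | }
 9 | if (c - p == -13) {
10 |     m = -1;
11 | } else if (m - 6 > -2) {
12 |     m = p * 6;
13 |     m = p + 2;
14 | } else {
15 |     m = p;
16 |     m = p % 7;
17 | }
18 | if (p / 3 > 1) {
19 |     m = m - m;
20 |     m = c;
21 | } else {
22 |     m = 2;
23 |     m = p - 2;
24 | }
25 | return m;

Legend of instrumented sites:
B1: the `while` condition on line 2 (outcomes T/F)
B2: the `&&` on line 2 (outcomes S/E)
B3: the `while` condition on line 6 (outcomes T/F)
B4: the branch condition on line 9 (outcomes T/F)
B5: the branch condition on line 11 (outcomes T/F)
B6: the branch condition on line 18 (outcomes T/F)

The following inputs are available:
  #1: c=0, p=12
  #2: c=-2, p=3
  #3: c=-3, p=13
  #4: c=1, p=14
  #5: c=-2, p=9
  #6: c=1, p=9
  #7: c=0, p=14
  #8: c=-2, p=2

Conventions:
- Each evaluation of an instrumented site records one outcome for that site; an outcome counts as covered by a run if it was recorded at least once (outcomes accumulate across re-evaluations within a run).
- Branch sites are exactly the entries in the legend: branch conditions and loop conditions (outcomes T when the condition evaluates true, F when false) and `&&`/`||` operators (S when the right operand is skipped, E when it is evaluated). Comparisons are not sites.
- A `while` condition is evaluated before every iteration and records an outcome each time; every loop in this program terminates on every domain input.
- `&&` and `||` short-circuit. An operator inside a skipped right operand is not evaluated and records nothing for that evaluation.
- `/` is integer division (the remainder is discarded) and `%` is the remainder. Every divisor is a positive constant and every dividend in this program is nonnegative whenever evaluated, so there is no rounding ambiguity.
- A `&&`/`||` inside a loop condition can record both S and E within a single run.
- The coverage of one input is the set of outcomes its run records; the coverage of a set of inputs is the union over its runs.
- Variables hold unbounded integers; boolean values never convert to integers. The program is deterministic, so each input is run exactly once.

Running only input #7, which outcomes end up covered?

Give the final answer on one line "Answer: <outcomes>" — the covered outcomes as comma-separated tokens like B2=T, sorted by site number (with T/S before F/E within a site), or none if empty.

Event log for input #7 (c=0, p=14):
  B2->E, B1->T, B2->E, B1->T, B2->E, B1->T, B2->E, B1->T, B2->E, B1->T
  B2->S, B1->F, B3->T, B3->F, B4->F, B5->F, B6->T
collecting distinct outcomes: B1=T, B1=F, B2=S, B2=E, B3=T, B3=F, B4=F, B5=F, B6=T

Answer: B1=T, B1=F, B2=S, B2=E, B3=T, B3=F, B4=F, B5=F, B6=T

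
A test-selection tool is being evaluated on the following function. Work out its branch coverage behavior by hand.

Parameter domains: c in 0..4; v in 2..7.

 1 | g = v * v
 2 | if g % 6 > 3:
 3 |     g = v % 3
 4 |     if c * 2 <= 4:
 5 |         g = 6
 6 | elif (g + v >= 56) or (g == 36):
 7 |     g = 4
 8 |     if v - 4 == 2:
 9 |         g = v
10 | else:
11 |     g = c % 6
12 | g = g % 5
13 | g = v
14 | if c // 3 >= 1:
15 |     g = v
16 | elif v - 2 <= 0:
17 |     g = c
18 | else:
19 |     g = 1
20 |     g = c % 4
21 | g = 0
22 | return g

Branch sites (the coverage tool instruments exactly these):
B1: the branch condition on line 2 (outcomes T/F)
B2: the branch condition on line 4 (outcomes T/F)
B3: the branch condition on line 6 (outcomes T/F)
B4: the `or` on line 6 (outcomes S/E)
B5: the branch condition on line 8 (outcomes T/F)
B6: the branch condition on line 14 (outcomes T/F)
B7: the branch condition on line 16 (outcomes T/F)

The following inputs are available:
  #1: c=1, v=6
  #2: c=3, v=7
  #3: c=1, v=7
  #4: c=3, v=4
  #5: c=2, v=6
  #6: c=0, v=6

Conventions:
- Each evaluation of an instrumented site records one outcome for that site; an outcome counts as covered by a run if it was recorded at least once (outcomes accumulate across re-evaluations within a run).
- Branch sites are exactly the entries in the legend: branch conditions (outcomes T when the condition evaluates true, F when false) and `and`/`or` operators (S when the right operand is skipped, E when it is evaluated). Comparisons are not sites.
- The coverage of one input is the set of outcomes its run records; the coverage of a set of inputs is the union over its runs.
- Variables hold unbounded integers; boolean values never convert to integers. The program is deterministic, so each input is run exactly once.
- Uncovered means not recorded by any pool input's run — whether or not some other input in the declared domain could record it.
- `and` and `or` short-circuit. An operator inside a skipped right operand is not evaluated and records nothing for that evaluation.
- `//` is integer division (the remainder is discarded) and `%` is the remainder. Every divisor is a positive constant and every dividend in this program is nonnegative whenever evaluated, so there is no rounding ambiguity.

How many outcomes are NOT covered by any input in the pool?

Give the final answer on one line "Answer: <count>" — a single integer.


input #1 (c=1, v=6): covers B1=F, B3=T, B4=E, B5=T, B6=F, B7=F
input #2 (c=3, v=7): covers B1=F, B3=T, B4=S, B5=F, B6=T
input #3 (c=1, v=7): covers B1=F, B3=T, B4=S, B5=F, B6=F, B7=F
input #4 (c=3, v=4): covers B1=T, B2=F, B6=T
input #5 (c=2, v=6): covers B1=F, B3=T, B4=E, B5=T, B6=F, B7=F
input #6 (c=0, v=6): covers B1=F, B3=T, B4=E, B5=T, B6=F, B7=F
union over the pool: B1=T, B1=F, B2=F, B3=T, B4=S, B4=E, B5=T, B5=F, B6=T, B6=F, B7=F
uncovered (3 of 14): B2=T, B3=F, B7=T
Answer: 3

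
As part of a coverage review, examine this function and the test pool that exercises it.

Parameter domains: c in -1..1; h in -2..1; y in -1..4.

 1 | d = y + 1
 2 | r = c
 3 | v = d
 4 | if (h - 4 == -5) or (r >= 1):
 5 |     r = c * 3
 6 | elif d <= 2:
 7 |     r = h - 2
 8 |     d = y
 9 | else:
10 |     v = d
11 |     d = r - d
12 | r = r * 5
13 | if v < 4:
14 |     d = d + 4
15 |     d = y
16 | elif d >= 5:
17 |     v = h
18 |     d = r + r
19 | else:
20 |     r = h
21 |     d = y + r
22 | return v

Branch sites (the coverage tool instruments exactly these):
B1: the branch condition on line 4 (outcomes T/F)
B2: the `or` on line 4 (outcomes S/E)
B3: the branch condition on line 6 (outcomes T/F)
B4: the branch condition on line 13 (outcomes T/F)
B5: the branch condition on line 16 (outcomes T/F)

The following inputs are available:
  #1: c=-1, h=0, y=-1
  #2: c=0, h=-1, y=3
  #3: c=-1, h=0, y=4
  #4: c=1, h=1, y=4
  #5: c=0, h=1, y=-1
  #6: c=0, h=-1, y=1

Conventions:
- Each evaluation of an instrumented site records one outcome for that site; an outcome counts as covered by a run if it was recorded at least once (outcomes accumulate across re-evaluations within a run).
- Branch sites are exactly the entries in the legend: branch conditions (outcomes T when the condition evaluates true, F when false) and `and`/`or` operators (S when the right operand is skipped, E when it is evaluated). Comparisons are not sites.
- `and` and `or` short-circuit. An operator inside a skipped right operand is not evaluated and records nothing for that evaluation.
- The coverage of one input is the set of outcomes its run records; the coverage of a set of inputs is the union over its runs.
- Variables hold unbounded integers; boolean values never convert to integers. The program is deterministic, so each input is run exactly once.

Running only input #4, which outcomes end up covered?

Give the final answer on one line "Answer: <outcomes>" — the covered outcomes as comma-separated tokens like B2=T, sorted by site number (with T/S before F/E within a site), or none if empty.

Running input #4 (c=1, h=1, y=4), event by event:
  B2->E, B1->T, B4->F, B5->T
distinct outcomes covered: B1=T, B2=E, B4=F, B5=T

Answer: B1=T, B2=E, B4=F, B5=T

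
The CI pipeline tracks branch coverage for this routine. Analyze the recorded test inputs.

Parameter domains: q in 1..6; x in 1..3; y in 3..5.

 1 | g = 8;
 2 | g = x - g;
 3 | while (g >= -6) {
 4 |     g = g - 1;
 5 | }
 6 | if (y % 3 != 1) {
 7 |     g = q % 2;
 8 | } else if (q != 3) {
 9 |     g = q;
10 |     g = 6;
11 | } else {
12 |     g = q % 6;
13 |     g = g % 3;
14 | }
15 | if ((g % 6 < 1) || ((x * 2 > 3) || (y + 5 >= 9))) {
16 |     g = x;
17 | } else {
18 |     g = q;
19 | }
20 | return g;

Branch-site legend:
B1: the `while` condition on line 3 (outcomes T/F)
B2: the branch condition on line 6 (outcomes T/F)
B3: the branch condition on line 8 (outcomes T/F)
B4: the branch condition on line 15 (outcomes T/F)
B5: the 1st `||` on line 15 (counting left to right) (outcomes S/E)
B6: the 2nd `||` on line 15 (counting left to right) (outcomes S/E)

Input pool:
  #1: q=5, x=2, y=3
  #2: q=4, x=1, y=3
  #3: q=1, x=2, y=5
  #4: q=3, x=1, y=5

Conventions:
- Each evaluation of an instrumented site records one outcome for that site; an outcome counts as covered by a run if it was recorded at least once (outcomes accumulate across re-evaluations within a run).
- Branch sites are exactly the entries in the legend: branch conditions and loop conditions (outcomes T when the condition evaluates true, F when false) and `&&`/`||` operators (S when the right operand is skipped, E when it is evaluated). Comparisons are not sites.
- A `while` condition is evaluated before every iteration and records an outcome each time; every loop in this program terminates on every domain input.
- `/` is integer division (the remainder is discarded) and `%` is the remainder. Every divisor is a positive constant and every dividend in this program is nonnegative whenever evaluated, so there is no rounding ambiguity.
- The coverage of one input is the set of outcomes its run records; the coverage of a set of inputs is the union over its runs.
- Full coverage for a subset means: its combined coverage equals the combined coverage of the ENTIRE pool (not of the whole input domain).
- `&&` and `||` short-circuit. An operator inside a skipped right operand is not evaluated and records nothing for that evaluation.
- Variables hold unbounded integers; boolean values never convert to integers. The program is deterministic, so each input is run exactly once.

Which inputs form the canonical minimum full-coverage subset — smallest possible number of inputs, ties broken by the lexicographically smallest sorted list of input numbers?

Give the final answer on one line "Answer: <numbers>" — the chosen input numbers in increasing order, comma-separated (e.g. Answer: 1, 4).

input #1, q=5, x=2, y=3: outcomes B1=T, B1=F, B2=T, B4=T, B5=E, B6=S
input #2, q=4, x=1, y=3: outcomes B1=F, B2=T, B4=T, B5=S
input #3, q=1, x=2, y=5: outcomes B1=T, B1=F, B2=T, B4=T, B5=E, B6=S
input #4, q=3, x=1, y=5: outcomes B1=F, B2=T, B4=T, B5=E, B6=E
pool-wide coverage (8 outcomes): B1=T, B1=F, B2=T, B4=T, B5=S, B5=E, B6=S, B6=E
size 1 is not enough: best union over all size-1 subsets is 6/8
size 2 is not enough: best union over all size-2 subsets is 7/8
at size 3, {1, 2, 4} reaches all 8 outcomes; every lexicographically earlier size-3 subset fails

Answer: 1, 2, 4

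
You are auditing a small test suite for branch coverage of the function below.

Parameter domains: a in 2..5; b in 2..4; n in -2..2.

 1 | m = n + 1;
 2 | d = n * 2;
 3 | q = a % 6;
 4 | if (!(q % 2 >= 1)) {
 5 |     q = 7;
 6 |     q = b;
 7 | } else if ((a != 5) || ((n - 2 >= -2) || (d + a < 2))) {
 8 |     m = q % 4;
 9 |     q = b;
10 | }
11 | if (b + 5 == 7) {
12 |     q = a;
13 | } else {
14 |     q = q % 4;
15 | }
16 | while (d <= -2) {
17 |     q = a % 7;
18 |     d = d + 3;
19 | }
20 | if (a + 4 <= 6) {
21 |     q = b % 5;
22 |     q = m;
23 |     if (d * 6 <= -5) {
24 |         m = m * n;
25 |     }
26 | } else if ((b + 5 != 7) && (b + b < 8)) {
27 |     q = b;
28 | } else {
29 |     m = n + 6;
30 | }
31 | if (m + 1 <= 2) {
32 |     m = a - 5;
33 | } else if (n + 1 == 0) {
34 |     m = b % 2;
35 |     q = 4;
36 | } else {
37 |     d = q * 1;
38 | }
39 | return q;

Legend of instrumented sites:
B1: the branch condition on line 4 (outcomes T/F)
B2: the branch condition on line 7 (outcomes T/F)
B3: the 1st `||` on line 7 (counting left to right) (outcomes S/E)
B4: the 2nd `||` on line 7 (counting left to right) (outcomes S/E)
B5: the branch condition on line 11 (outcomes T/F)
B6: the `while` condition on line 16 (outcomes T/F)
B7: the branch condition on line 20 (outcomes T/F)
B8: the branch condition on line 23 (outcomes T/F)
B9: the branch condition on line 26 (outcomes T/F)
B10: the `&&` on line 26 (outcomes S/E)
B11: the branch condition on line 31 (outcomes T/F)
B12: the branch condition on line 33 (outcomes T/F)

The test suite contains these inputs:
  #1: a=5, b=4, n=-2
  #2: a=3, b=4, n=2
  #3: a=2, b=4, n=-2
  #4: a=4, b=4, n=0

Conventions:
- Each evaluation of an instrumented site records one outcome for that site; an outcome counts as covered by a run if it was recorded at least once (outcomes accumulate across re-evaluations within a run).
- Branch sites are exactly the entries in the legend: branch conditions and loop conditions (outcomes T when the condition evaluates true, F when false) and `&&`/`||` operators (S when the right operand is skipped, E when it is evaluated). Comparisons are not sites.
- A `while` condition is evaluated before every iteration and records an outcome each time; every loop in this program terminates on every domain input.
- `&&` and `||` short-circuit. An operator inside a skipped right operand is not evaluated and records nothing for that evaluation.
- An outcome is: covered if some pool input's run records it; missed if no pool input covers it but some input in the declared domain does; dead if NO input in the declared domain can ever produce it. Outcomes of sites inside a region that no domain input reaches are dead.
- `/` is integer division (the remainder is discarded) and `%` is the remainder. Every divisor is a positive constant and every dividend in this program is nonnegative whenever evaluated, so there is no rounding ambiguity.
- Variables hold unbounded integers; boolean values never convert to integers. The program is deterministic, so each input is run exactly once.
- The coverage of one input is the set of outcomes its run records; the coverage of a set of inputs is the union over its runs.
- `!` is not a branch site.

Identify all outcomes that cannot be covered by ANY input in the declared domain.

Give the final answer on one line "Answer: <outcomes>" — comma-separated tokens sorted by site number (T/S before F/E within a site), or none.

running all 60 domain inputs and tallying outcomes:
  reachable outcomes have witnesses, e.g. B1=T (e.g. a=2, b=2, n=-2), B1=F (e.g. a=3, b=2, n=-2), B2=T (e.g. a=3, b=2, n=-2), B2=F (e.g. a=5, b=2, n=-1)

Answer: none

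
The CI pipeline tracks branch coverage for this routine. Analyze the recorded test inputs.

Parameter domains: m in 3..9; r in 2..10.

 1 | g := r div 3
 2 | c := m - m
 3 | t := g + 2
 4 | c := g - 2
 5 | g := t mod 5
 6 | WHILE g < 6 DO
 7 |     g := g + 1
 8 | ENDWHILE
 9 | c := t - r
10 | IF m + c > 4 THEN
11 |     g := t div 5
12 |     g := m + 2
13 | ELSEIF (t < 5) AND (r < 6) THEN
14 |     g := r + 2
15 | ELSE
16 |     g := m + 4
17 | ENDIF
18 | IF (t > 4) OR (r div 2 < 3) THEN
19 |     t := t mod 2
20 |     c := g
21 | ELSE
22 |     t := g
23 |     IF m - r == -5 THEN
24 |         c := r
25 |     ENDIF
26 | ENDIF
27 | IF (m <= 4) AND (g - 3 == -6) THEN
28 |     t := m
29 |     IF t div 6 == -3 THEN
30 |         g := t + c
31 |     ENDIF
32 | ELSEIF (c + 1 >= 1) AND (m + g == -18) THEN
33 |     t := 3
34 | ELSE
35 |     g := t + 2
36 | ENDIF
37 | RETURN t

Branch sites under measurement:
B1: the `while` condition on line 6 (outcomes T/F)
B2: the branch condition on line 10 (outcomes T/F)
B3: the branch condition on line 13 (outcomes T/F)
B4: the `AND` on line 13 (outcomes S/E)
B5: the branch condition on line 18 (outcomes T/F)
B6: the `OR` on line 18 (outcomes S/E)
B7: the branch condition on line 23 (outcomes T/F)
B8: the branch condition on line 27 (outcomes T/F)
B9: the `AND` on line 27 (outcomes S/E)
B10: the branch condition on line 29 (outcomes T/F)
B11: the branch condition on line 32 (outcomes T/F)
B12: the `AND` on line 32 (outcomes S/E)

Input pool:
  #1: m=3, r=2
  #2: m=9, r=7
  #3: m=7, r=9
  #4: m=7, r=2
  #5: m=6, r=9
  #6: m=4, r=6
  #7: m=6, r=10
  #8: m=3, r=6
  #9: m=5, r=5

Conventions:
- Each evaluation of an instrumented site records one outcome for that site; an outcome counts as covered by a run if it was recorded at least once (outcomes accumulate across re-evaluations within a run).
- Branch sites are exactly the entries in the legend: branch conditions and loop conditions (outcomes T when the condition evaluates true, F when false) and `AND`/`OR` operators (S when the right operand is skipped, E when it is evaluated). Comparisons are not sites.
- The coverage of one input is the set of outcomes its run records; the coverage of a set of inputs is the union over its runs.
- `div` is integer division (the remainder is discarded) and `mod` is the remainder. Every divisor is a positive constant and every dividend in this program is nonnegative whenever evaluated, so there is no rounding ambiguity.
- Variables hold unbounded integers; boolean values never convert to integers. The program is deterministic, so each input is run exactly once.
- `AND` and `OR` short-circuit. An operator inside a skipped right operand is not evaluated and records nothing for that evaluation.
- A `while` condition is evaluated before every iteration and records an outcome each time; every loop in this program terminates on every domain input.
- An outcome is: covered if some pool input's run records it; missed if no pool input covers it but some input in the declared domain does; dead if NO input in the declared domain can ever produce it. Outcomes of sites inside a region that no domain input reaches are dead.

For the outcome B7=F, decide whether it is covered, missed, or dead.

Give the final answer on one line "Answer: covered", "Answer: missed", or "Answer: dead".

B7=F is recorded by pool input(s) 2, 6, 8 -> covered

Answer: covered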